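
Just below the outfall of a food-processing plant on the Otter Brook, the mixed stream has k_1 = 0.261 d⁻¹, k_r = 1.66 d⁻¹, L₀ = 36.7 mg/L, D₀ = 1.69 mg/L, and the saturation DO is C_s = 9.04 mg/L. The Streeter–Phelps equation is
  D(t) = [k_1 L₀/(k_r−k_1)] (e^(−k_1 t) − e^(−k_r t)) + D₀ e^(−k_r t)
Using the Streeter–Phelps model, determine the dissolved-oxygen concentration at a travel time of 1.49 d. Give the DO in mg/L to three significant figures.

k_1 L₀/(k_r−k_1) = 0.261×36.7/(1.66−0.261) = 9.579/1.399 = 6.847 mg/L.
e^(−k_1 t) = e^(−0.261×1.490) = 0.6778; e^(−k_r t) = e^(−1.66×1.490) = 0.08430.
D = 6.847 × (0.6778 − 0.08430) + 1.69 × 0.08430 = 4.064 + 0.1425 = 4.206 mg/L.
DO = C_s − D = 9.04 − 4.206 = 4.834 mg/L.

DO ≈ 4.83 mg/L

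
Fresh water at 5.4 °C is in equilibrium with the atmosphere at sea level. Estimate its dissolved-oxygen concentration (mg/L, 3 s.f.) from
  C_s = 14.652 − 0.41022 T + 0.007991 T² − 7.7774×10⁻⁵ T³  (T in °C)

C_s ≈ 12.7 mg/L

C_s = 14.652 − 0.41022×5.4 + 0.007991×5.4² − 7.7774×10⁻⁵×5.4³ = 12.66 mg/L.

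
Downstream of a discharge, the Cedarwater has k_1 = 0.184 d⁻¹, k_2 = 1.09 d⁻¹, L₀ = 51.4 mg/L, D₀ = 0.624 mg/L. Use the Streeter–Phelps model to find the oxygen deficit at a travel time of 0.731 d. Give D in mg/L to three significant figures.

k_1 L₀/(k_2−k_1) = 0.184×51.4/(1.09−0.184) = 9.458/0.9060 = 10.44 mg/L.
e^(−k_1 t) = e^(−0.184×0.7310) = 0.8741; e^(−k_2 t) = e^(−1.09×0.7310) = 0.4508.
D = 10.44 × (0.8741 − 0.4508) + 0.624 × 0.4508 = 4.420 + 0.2813 = 4.701 mg/L.

D ≈ 4.70 mg/L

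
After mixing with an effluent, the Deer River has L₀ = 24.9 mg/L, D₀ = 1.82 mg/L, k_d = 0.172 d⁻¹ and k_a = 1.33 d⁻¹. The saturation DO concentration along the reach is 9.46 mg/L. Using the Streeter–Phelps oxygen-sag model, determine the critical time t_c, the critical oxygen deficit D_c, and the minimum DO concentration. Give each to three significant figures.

t_c = [1/(k_a−k_d)] ln[(k_a/k_d)(1 − D₀(k_a−k_d)/(k_d L₀))]
= [1/(1.33−0.172)] ln[(1.33/0.172)(1 − 1.82×1.158/(0.172×24.9))]
= (1/1.158) ln[7.733 × 0.5079] = 0.8636 × ln(3.927) = 0.8636 × 1.368 = 1.181 d.
L(t_c) = L₀ e^(−k_d t_c) = 24.9 × 0.8161 = 20.32 mg/L, and at the critical point k_a D_c = k_d L, so D_c = (0.172/1.33) × 20.32 = 2.628 mg/L.
Minimum DO = C_s − D_c = 9.46 − 2.628 = 6.832 mg/L.

t_c ≈ 1.18 d; D_c ≈ 2.63 mg/L; min DO ≈ 6.83 mg/L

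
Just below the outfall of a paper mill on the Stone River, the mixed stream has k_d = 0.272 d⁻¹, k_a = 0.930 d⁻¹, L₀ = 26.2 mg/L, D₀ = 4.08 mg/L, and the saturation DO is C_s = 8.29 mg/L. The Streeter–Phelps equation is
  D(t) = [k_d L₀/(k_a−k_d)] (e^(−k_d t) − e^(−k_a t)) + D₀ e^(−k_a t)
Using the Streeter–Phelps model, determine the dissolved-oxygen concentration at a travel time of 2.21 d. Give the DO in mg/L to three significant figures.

DO ≈ 3.22 mg/L

k_d L₀/(k_a−k_d) = 0.272×26.2/(0.930−0.272) = 7.126/0.6580 = 10.83 mg/L.
e^(−k_d t) = e^(−0.272×2.210) = 0.5482; e^(−k_a t) = e^(−0.930×2.210) = 0.1281.
D = 10.83 × (0.5482 − 0.1281) + 4.08 × 0.1281 = 4.550 + 0.5225 = 5.073 mg/L.
DO = C_s − D = 8.29 − 5.073 = 3.217 mg/L.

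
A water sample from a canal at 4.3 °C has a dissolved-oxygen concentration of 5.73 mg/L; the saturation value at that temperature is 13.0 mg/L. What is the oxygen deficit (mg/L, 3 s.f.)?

D = C_s − C = 13.0 − 5.73 = 7.27 mg/L.

D ≈ 7.27 mg/L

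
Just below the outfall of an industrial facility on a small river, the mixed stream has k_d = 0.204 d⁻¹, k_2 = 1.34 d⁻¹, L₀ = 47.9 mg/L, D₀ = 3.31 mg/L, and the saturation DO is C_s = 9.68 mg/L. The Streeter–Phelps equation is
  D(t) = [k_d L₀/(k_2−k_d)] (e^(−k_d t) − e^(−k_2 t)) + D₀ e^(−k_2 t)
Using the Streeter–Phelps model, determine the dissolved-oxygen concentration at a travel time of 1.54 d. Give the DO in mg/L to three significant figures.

DO ≈ 4.07 mg/L

k_d L₀/(k_2−k_d) = 0.204×47.9/(1.34−0.204) = 9.772/1.136 = 8.602 mg/L.
e^(−k_d t) = e^(−0.204×1.540) = 0.7304; e^(−k_2 t) = e^(−1.34×1.540) = 0.1270.
D = 8.602 × (0.7304 − 0.1270) + 3.31 × 0.1270 = 5.190 + 0.4204 = 5.611 mg/L.
DO = C_s − D = 9.68 − 5.611 = 4.069 mg/L.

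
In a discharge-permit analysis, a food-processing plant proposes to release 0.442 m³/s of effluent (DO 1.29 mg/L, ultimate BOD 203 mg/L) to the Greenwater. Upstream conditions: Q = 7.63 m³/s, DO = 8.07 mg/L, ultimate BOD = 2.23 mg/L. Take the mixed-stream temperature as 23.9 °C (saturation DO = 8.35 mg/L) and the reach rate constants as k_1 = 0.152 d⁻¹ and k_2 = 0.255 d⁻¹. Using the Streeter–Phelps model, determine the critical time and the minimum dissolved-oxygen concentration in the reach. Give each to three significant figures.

Mixed DO = (7.63×8.07 + 0.442×1.29)/(7.63+0.442) = 62.14/8.072 = 7.699 mg/L.
Mixed L₀ = (7.63×2.23 + 0.442×203)/(8.072) = 106.7/8.072 = 13.22 mg/L.
Initial deficit D₀ = C_s − DO₀ = 8.35 − 7.699 = 0.6513 mg/L.
t_c = (1/0.1030) ln[(0.255/0.152)(1 − 0.6513×0.1030/(0.152×13.22))] = 9.709 × ln(1.622) = 4.694 d.
D_c = (0.152/0.255) × 13.22 × e^(−0.152×4.694) = 0.5961 × 13.22 × 0.4900 = 3.862 mg/L.
Minimum DO = 8.35 − 3.862 = 4.488 mg/L.

t_c ≈ 4.69 d; minimum DO ≈ 4.49 mg/L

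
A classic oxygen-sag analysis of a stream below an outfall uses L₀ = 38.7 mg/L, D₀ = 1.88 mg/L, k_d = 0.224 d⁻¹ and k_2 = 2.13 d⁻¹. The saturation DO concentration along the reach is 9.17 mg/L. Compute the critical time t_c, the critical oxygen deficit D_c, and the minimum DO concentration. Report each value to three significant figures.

t_c ≈ 0.902 d; D_c ≈ 3.33 mg/L; min DO ≈ 5.84 mg/L

t_c = [1/(k_2−k_d)] ln[(k_2/k_d)(1 − D₀(k_2−k_d)/(k_d L₀))]
= [1/(2.13−0.224)] ln[(2.13/0.224)(1 − 1.88×1.906/(0.224×38.7))]
= (1/1.906) ln[9.509 × 0.5866] = 0.5247 × ln(5.578) = 0.5247 × 1.719 = 0.9018 d.
L(t_c) = L₀ e^(−k_d t_c) = 38.7 × 0.8171 = 31.62 mg/L, and at the critical point k_2 D_c = k_d L, so D_c = (0.224/2.13) × 31.62 = 3.325 mg/L.
Minimum DO = C_s − D_c = 9.17 − 3.325 = 5.845 mg/L.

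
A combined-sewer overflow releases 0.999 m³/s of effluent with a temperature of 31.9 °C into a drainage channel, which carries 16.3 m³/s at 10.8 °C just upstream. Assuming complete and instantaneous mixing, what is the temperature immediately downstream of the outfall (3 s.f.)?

Flow-weighted mixing: C = (Q_r C_r + Q_w C_w)/(Q_r + Q_w)
= (16.3×10.8 + 0.999×31.9)/(16.3 + 0.999) = 207.9/17.30 = 12.02 °C.

12.0 °C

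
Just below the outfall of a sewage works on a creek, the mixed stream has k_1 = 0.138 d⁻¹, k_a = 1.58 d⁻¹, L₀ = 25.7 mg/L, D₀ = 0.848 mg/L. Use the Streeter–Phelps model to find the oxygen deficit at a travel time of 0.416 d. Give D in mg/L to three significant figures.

k_1 L₀/(k_a−k_1) = 0.138×25.7/(1.58−0.138) = 3.547/1.442 = 2.460 mg/L.
e^(−k_1 t) = e^(−0.138×0.4160) = 0.9442; e^(−k_a t) = e^(−1.58×0.4160) = 0.5183.
D = 2.460 × (0.9442 − 0.5183) + 0.848 × 0.5183 = 1.048 + 0.4395 = 1.487 mg/L.

D ≈ 1.49 mg/L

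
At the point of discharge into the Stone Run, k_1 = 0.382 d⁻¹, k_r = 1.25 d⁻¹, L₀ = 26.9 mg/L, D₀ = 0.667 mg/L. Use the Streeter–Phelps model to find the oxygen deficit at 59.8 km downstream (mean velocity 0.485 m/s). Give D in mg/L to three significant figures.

Travel time t = x/v = 59.8 km / (0.485 m/s) = 59800 m / 0.485 m/s = 123300 s = 1.427 d.
k_1 L₀/(k_r−k_1) = 0.382×26.9/(1.25−0.382) = 10.28/0.8680 = 11.84 mg/L.
e^(−k_1 t) = e^(−0.382×1.427) = 0.5798; e^(−k_r t) = e^(−1.25×1.427) = 0.1680.
D = 11.84 × (0.5798 − 0.1680) + 0.667 × 0.1680 = 4.875 + 0.1121 = 4.987 mg/L.

D ≈ 4.99 mg/L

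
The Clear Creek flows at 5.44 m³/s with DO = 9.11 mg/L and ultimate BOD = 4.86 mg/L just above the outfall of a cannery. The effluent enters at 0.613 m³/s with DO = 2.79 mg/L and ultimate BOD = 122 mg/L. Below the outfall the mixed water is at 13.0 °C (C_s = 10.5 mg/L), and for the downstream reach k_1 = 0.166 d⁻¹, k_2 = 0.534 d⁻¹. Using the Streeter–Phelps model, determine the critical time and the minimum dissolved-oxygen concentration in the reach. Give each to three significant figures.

Mixed DO = (5.44×9.11 + 0.613×2.79)/(5.44+0.613) = 51.27/6.053 = 8.470 mg/L.
Mixed L₀ = (5.44×4.86 + 0.613×122)/(6.053) = 101.2/6.053 = 16.72 mg/L.
Initial deficit D₀ = C_s − DO₀ = 10.5 − 8.470 = 2.030 mg/L.
t_c = (1/0.3680) ln[(0.534/0.166)(1 − 2.030×0.3680/(0.166×16.72))] = 2.717 × ln(2.351) = 2.323 d.
D_c = (0.166/0.534) × 16.72 × e^(−0.166×2.323) = 0.3109 × 16.72 × 0.6800 = 3.535 mg/L.
Minimum DO = 10.5 − 3.535 = 6.965 mg/L.

t_c ≈ 2.32 d; minimum DO ≈ 6.96 mg/L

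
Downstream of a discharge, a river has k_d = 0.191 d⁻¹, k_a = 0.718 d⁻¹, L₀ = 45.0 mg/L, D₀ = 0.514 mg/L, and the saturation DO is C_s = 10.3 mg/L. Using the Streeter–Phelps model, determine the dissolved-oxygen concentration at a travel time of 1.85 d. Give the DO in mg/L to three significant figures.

DO ≈ 3.03 mg/L

k_d L₀/(k_a−k_d) = 0.191×45.0/(0.718−0.191) = 8.595/0.5270 = 16.31 mg/L.
e^(−k_d t) = e^(−0.191×1.850) = 0.7023; e^(−k_a t) = e^(−0.718×1.850) = 0.2649.
D = 16.31 × (0.7023 − 0.2649) + 0.514 × 0.2649 = 7.134 + 0.1362 = 7.270 mg/L.
DO = C_s − D = 10.3 − 7.270 = 3.030 mg/L.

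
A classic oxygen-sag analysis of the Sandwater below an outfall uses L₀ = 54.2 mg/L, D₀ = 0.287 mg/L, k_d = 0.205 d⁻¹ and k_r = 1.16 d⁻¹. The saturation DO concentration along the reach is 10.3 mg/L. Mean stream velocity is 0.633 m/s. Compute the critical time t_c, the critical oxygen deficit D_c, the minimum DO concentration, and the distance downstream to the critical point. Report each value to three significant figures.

At the critical point dD/dt = 0, so k_d L₀ e^(−k_d t) = k_r D. Substituting D(t) from the Streeter–Phelps equation and solving for t gives
t_c = ln[(k_r/k_d)(1 − D₀(k_r−k_d)/(k_d L₀))] / (k_r−k_d).
Here k_r−k_d = 0.9550 d⁻¹ and 1 − D₀(k_r−k_d)/(k_d L₀) = 1 − 0.287×0.9550/(0.205×54.2) = 0.9753, so
t_c = ln(5.659 × 0.9753) / 0.9550 = 1.708 / 0.9550 = 1.789 d.
D_c = (k_d/k_r) L₀ e^(−k_d t_c) = (0.205/1.16) × 54.2 × e^(−0.205×1.789) = 0.1767 × 54.2 × 0.6930 = 6.638 mg/L.
Minimum DO = C_s − D_c = 10.3 − 6.638 = 3.662 mg/L.
x_c = v t_c = 0.633 m/s × 1.789 d × 86400 s/d = 97820 m ≈ 97.8 km.

t_c ≈ 1.79 d; D_c ≈ 6.64 mg/L; min DO ≈ 3.66 mg/L; x_c ≈ 97.8 km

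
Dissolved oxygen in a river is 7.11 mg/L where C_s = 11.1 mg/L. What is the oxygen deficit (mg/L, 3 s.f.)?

D ≈ 3.99 mg/L

D = C_s − C = 11.1 − 7.11 = 3.99 mg/L.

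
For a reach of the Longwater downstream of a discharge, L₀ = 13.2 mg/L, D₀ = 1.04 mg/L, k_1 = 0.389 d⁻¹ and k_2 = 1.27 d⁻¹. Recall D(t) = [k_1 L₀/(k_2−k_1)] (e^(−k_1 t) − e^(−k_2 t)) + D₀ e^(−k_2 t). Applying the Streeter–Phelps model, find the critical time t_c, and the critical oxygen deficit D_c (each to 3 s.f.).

t_c ≈ 1.12 d; D_c ≈ 2.62 mg/L

With k_2/k_1 = 3.265 and 1 − D₀(k_2−k_1)/(k_1 L₀) = 0.8216,
t_c = ln(3.265 × 0.8216) / (1.27 − 0.389) = ln(2.682) / 0.8810 = 0.9866/0.8810 = 1.120 d.
L(t_c) = L₀ e^(−k_1 t_c) = 13.2 × 0.6468 = 8.538 mg/L, and at the critical point k_2 D_c = k_1 L, so D_c = (0.389/1.27) × 8.538 = 2.615 mg/L.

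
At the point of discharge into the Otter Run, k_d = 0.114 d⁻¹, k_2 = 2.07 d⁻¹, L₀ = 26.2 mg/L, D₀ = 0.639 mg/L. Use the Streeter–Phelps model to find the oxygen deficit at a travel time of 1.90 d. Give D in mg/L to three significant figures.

D ≈ 1.21 mg/L

k_d L₀/(k_2−k_d) = 0.114×26.2/(2.07−0.114) = 2.987/1.956 = 1.527 mg/L.
e^(−k_d t) = e^(−0.114×1.900) = 0.8053; e^(−k_2 t) = e^(−2.07×1.900) = 0.01958.
D = 1.527 × (0.8053 − 0.01958) + 0.639 × 0.01958 = 1.200 + 0.01251 = 1.212 mg/L.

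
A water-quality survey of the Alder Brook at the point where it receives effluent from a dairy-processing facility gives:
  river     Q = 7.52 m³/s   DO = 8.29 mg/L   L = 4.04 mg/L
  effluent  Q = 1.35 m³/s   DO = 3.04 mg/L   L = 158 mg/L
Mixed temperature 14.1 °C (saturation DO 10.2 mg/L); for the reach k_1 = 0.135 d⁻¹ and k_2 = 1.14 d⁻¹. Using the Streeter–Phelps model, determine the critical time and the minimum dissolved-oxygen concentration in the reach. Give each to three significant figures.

Mixed DO = (7.52×8.29 + 1.35×3.04)/(7.52+1.35) = 66.44/8.870 = 7.491 mg/L.
Mixed L₀ = (7.52×4.04 + 1.35×158)/(8.870) = 243.7/8.870 = 27.47 mg/L.
Initial deficit D₀ = C_s − DO₀ = 10.2 − 7.491 = 2.709 mg/L.
t_c = (1/1.005) ln[(1.14/0.135)(1 − 2.709×1.005/(0.135×27.47))] = 0.9950 × ln(2.245) = 0.8049 d.
D_c = (0.135/1.14) × 27.47 × e^(−0.135×0.8049) = 0.1184 × 27.47 × 0.8970 = 2.918 mg/L.
Minimum DO = 10.2 − 2.918 = 7.282 mg/L.

t_c ≈ 0.805 d; minimum DO ≈ 7.28 mg/L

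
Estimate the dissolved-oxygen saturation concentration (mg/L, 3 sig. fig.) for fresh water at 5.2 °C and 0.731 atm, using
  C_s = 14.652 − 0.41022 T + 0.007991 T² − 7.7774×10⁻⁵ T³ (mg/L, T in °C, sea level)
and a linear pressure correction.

C_s ≈ 9.30 mg/L

At sea level: C_s = 14.652 − 0.41022×5.2 + 0.007991×5.2² − 7.7774×10⁻⁵×5.2³ = 12.72 mg/L.
Pressure correction: C_s' = 12.72 × 0.731 = 9.301 mg/L.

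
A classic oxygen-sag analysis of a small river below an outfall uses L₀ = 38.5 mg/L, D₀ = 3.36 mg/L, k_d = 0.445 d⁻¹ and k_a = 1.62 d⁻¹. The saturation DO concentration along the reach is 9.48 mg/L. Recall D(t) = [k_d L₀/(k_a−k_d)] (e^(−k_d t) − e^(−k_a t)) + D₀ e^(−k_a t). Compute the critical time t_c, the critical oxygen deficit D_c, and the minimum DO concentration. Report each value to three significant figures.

t_c ≈ 0.877 d; D_c ≈ 7.16 mg/L; min DO ≈ 2.32 mg/L

At the critical point dD/dt = 0, so k_d L₀ e^(−k_d t) = k_a D. Substituting D(t) from the Streeter–Phelps equation and solving for t gives
t_c = ln[(k_a/k_d)(1 − D₀(k_a−k_d)/(k_d L₀))] / (k_a−k_d).
Here k_a−k_d = 1.175 d⁻¹ and 1 − D₀(k_a−k_d)/(k_d L₀) = 1 − 3.36×1.175/(0.445×38.5) = 0.7696, so
t_c = ln(3.640 × 0.7696) / 1.175 = 1.030 / 1.175 = 0.8767 d.
L(t_c) = L₀ e^(−k_d t_c) = 38.5 × 0.6770 = 26.06 mg/L, and at the critical point k_a D_c = k_d L, so D_c = (0.445/1.62) × 26.06 = 7.159 mg/L.
Minimum DO = C_s − D_c = 9.48 − 7.159 = 2.321 mg/L.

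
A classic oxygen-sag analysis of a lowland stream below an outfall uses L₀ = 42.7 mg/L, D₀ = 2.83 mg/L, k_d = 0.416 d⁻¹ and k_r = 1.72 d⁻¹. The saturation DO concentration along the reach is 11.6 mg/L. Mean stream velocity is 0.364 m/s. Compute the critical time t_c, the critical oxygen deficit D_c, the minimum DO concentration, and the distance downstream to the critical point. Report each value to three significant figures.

At the critical point dD/dt = 0, so k_d L₀ e^(−k_d t) = k_r D. Substituting D(t) from the Streeter–Phelps equation and solving for t gives
t_c = ln[(k_r/k_d)(1 − D₀(k_r−k_d)/(k_d L₀))] / (k_r−k_d).
Here k_r−k_d = 1.304 d⁻¹ and 1 − D₀(k_r−k_d)/(k_d L₀) = 1 − 2.83×1.304/(0.416×42.7) = 0.7922, so
t_c = ln(4.135 × 0.7922) / 1.304 = 1.187 / 1.304 = 0.9099 d.
D_c = (k_d/k_r) L₀ e^(−k_d t_c) = (0.416/1.72) × 42.7 × e^(−0.416×0.9099) = 0.2419 × 42.7 × 0.6849 = 7.073 mg/L.
Minimum DO = C_s − D_c = 11.6 − 7.073 = 4.527 mg/L.
x_c = v t_c = 0.364 m/s × 0.9099 d × 86400 s/d = 28620 m ≈ 28.6 km.

t_c ≈ 0.910 d; D_c ≈ 7.07 mg/L; min DO ≈ 4.53 mg/L; x_c ≈ 28.6 km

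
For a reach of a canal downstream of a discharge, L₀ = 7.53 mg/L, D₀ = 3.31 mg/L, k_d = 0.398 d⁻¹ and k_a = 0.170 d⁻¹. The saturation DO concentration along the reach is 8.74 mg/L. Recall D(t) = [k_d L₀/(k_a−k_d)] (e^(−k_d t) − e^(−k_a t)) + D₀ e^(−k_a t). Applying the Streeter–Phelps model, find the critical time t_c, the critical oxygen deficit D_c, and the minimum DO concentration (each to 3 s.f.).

t_c ≈ 2.75 d; D_c ≈ 5.91 mg/L; min DO ≈ 2.83 mg/L

At the critical point dD/dt = 0, so k_d L₀ e^(−k_d t) = k_a D. Substituting D(t) from the Streeter–Phelps equation and solving for t gives
t_c = ln[(k_a/k_d)(1 − D₀(k_a−k_d)/(k_d L₀))] / (k_a−k_d).
Here k_a−k_d = -0.2280 d⁻¹ and 1 − D₀(k_a−k_d)/(k_d L₀) = 1 − 3.31×-0.2280/(0.398×7.53) = 1.252, so
t_c = ln(0.4271 × 1.252) / -0.2280 = -0.6261 / -0.2280 = 2.746 d.
D_c = (k_d/k_a) L₀ e^(−k_d t_c) = (0.398/0.170) × 7.53 × e^(−0.398×2.746) = 2.341 × 7.53 × 0.3353 = 5.910 mg/L.
Minimum DO = C_s − D_c = 8.74 − 5.910 = 2.830 mg/L.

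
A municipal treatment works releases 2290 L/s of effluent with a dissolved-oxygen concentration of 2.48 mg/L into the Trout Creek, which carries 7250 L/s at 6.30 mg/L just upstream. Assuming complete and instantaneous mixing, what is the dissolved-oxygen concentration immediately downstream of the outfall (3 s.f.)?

5.38 mg/L

Flow-weighted mixing: C = (Q_r C_r + Q_w C_w)/(Q_r + Q_w)
= (7250×6.30 + 2290×2.48)/(7250 + 2290) = 51350/9540 = 5.383 mg/L.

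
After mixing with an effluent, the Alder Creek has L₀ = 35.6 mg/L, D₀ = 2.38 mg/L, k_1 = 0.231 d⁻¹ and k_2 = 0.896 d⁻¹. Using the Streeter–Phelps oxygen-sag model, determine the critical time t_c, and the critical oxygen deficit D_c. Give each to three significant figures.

With k_2/k_1 = 3.879 and 1 − D₀(k_2−k_1)/(k_1 L₀) = 0.8075,
t_c = ln(3.879 × 0.8075) / (0.896 − 0.231) = ln(3.132) / 0.6650 = 1.142/0.6650 = 1.717 d.
D_c = (k_1/k_2) L₀ e^(−k_1 t_c) = (0.231/0.896) × 35.6 × e^(−0.231×1.717) = 0.2578 × 35.6 × 0.6726 = 6.173 mg/L.

t_c ≈ 1.72 d; D_c ≈ 6.17 mg/L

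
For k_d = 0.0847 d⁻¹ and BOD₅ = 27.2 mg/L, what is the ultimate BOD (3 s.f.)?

BOD₅ = L₀(1 − e^(−5k_d)) ⇒ L₀ = BOD₅ / (1 − e^(−5×0.0847))
= 27.2 / (1 − 0.6548) = 27.2 / 0.3452 = 78.78 mg/L.

L₀ ≈ 78.8 mg/L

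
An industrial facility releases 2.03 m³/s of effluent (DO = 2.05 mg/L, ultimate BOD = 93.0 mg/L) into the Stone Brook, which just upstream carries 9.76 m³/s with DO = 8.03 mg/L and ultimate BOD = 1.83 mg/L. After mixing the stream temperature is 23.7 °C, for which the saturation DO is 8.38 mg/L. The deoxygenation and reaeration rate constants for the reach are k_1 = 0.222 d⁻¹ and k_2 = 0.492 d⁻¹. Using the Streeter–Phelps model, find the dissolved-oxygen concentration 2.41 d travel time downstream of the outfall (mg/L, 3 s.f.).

DO ≈ 3.92 mg/L

Mixed DO = (9.76×8.03 + 2.03×2.05)/(9.76+2.03) = 82.53/11.79 = 7.000 mg/L.
Mixed L₀ = (9.76×1.83 + 2.03×93.0)/(11.79) = 206.7/11.79 = 17.53 mg/L.
Initial deficit D₀ = C_s − DO₀ = 8.38 − 7.000 = 1.380 mg/L.
D(2.41) = [0.222×17.53/(0.492−0.222)](e^(−0.222×2.41) − e^(−0.492×2.41)) + 1.380 e^(−0.492×2.41)
= 14.41 × (0.5857 − 0.3055) + 1.380 × 0.3055 = 4.459 mg/L.
DO = 8.38 − 4.459 = 3.921 mg/L.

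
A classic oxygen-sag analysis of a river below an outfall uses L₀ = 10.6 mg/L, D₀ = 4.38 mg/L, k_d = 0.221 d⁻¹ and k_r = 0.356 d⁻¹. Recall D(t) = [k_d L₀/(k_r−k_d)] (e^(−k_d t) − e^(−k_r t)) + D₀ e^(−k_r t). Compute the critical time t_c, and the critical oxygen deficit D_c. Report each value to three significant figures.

t_c ≈ 1.38 d; D_c ≈ 4.85 mg/L

With k_r/k_d = 1.611 and 1 − D₀(k_r−k_d)/(k_d L₀) = 0.7476,
t_c = ln(1.611 × 0.7476) / (0.356 − 0.221) = ln(1.204) / 0.1350 = 0.1859/0.1350 = 1.377 d.
L(t_c) = L₀ e^(−k_d t_c) = 10.6 × 0.7377 = 7.819 mg/L, and at the critical point k_r D_c = k_d L, so D_c = (0.221/0.356) × 7.819 = 4.854 mg/L.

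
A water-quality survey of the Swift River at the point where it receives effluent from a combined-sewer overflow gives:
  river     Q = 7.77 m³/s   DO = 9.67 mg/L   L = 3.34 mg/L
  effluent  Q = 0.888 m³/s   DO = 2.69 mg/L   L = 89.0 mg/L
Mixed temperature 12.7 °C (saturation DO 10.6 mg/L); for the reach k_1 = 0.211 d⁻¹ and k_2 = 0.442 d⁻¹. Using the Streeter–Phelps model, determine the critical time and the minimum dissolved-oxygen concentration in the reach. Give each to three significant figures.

Mixed DO = (7.77×9.67 + 0.888×2.69)/(7.77+0.888) = 77.52/8.658 = 8.954 mg/L.
Mixed L₀ = (7.77×3.34 + 0.888×89.0)/(8.658) = 105.0/8.658 = 12.13 mg/L.
Initial deficit D₀ = C_s − DO₀ = 10.6 − 8.954 = 1.646 mg/L.
t_c = (1/0.2310) ln[(0.442/0.211)(1 − 1.646×0.2310/(0.211×12.13))] = 4.329 × ln(1.783) = 2.505 d.
D_c = (0.211/0.442) × 12.13 × e^(−0.211×2.505) = 0.4774 × 12.13 × 0.5895 = 3.412 mg/L.
Minimum DO = 10.6 − 3.412 = 7.188 mg/L.

t_c ≈ 2.50 d; minimum DO ≈ 7.19 mg/L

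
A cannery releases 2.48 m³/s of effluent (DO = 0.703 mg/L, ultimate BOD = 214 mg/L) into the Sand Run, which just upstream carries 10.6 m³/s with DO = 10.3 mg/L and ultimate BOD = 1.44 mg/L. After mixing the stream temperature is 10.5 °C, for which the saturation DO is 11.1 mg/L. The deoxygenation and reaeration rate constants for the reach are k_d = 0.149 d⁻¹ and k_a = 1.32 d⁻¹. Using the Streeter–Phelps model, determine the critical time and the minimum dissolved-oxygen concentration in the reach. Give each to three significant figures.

t_c ≈ 1.28 d; minimum DO ≈ 7.21 mg/L

Mixed DO = (10.6×10.3 + 2.48×0.703)/(10.6+2.48) = 110.9/13.08 = 8.480 mg/L.
Mixed L₀ = (10.6×1.44 + 2.48×214)/(13.08) = 546.0/13.08 = 41.74 mg/L.
Initial deficit D₀ = C_s − DO₀ = 11.1 − 8.480 = 2.620 mg/L.
t_c = (1/1.171) ln[(1.32/0.149)(1 − 2.620×1.171/(0.149×41.74))] = 0.8540 × ln(4.490) = 1.282 d.
D_c = (0.149/1.32) × 41.74 × e^(−0.149×1.282) = 0.1129 × 41.74 × 0.8261 = 3.892 mg/L.
Minimum DO = 11.1 − 3.892 = 7.208 mg/L.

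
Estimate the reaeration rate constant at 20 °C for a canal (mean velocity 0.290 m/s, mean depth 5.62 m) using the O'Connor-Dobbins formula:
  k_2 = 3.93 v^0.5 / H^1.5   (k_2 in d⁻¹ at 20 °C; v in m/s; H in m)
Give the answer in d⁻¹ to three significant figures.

k_2 = 3.93 × 0.290^0.5 / 5.62^1.5 = 3.93 × 0.5385 / 13.32 = 0.1588 d⁻¹.

k_2 ≈ 0.159 d⁻¹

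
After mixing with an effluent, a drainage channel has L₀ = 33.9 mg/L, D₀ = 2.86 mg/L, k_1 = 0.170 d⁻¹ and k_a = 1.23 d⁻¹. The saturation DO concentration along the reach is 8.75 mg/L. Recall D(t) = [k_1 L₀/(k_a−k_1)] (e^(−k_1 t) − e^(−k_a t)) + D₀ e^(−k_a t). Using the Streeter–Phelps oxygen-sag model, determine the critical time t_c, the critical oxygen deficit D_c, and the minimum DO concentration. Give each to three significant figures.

t_c ≈ 1.16 d; D_c ≈ 3.85 mg/L; min DO ≈ 4.90 mg/L

At the critical point dD/dt = 0, so k_1 L₀ e^(−k_1 t) = k_a D. Substituting D(t) from the Streeter–Phelps equation and solving for t gives
t_c = ln[(k_a/k_1)(1 − D₀(k_a−k_1)/(k_1 L₀))] / (k_a−k_1).
Here k_a−k_1 = 1.060 d⁻¹ and 1 − D₀(k_a−k_1)/(k_1 L₀) = 1 − 2.86×1.060/(0.170×33.9) = 0.4740, so
t_c = ln(7.235 × 0.4740) / 1.060 = 1.232 / 1.060 = 1.163 d.
L(t_c) = L₀ e^(−k_1 t_c) = 33.9 × 0.8207 = 27.82 mg/L, and at the critical point k_a D_c = k_1 L, so D_c = (0.170/1.23) × 27.82 = 3.845 mg/L.
Minimum DO = C_s − D_c = 8.75 − 3.845 = 4.905 mg/L.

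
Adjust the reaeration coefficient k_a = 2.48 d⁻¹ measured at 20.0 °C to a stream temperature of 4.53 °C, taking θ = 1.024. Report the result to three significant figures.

k_a ≈ 1.72 d⁻¹

k_a(T₂) = k_a(T₁) · θ^(T₂−T₁) = 2.48 × 1.024^(4.53−20.0)
= 2.48 × 1.024^-15.5 = 2.48 × 0.6929 = 1.718 d⁻¹.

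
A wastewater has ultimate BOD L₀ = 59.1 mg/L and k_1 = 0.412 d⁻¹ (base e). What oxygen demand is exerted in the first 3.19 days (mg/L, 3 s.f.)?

y ≈ 43.2 mg/L

y_t = L₀(1 − e^(−k_1 t)) = 59.1 × (1 − e^(−0.412×3.19))
= 59.1 × (1 − 0.2687) = 59.1 × 0.7313 = 43.22 mg/L.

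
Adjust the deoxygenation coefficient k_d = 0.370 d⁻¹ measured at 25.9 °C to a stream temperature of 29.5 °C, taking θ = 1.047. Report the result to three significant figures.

k_d(T₂) = k_d(T₁) · θ^(T₂−T₁) = 0.370 × 1.047^(29.5−25.9)
= 0.370 × 1.047^3.60 = 0.370 × 1.180 = 0.4365 d⁻¹.

k_d ≈ 0.437 d⁻¹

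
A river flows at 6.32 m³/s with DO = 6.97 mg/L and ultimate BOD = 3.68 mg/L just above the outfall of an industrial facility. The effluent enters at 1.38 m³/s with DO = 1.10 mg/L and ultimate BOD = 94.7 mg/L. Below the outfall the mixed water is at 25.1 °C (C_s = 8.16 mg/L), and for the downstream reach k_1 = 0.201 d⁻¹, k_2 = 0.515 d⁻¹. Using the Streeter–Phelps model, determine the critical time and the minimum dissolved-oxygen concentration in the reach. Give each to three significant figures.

Mixed DO = (6.32×6.97 + 1.38×1.10)/(6.32+1.38) = 45.57/7.700 = 5.918 mg/L.
Mixed L₀ = (6.32×3.68 + 1.38×94.7)/(7.700) = 153.9/7.700 = 19.99 mg/L.
Initial deficit D₀ = C_s − DO₀ = 8.16 − 5.918 = 2.242 mg/L.
t_c = (1/0.3140) ln[(0.515/0.201)(1 − 2.242×0.3140/(0.201×19.99))] = 3.185 × ln(2.113) = 2.383 d.
D_c = (0.201/0.515) × 19.99 × e^(−0.201×2.383) = 0.3903 × 19.99 × 0.6194 = 4.833 mg/L.
Minimum DO = 8.16 − 4.833 = 3.327 mg/L.

t_c ≈ 2.38 d; minimum DO ≈ 3.33 mg/L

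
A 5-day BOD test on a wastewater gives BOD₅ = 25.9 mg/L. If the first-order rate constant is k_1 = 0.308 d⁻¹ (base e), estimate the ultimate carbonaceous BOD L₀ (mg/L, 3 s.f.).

L₀ ≈ 33.0 mg/L

BOD₅ = L₀(1 − e^(−5k_1)) ⇒ L₀ = BOD₅ / (1 − e^(−5×0.308))
= 25.9 / (1 − 0.2144) = 25.9 / 0.7856 = 32.97 mg/L.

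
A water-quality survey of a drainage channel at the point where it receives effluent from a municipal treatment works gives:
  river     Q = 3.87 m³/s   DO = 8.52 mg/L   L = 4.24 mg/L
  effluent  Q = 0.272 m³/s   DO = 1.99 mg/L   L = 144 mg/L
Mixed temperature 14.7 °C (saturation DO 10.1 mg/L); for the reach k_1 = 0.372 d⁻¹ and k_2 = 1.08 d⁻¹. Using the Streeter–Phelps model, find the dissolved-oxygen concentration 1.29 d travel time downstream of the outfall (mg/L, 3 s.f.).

Mixed DO = (3.87×8.52 + 0.272×1.99)/(3.87+0.272) = 33.51/4.142 = 8.091 mg/L.
Mixed L₀ = (3.87×4.24 + 0.272×144)/(4.142) = 55.58/4.142 = 13.42 mg/L.
Initial deficit D₀ = C_s − DO₀ = 10.1 − 8.091 = 2.009 mg/L.
D(1.29) = [0.372×13.42/(1.08−0.372)](e^(−0.372×1.29) − e^(−1.08×1.29)) + 2.009 e^(−1.08×1.29)
= 7.050 × (0.6189 − 0.2483) + 2.009 × 0.2483 = 3.111 mg/L.
DO = 10.1 − 3.111 = 6.989 mg/L.

DO ≈ 6.99 mg/L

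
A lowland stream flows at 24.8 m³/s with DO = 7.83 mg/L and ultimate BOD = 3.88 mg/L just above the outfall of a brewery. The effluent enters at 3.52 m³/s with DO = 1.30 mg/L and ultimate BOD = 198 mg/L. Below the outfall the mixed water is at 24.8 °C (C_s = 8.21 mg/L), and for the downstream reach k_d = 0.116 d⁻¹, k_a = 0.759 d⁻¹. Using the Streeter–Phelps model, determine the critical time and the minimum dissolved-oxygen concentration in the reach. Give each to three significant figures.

Mixed DO = (24.8×7.83 + 3.52×1.30)/(24.8+3.52) = 198.8/28.32 = 7.018 mg/L.
Mixed L₀ = (24.8×3.88 + 3.52×198)/(28.32) = 793.2/28.32 = 28.01 mg/L.
Initial deficit D₀ = C_s − DO₀ = 8.21 − 7.018 = 1.192 mg/L.
t_c = (1/0.6430) ln[(0.759/0.116)(1 − 1.192×0.6430/(0.116×28.01))] = 1.555 × ln(5.000) = 2.503 d.
D_c = (0.116/0.759) × 28.01 × e^(−0.116×2.503) = 0.1528 × 28.01 × 0.7480 = 3.202 mg/L.
Minimum DO = 8.21 − 3.202 = 5.008 mg/L.

t_c ≈ 2.50 d; minimum DO ≈ 5.01 mg/L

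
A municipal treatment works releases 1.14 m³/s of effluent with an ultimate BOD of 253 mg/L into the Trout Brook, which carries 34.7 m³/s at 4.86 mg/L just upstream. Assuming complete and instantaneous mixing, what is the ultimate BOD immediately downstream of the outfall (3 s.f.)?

Flow-weighted mixing: C = (Q_r C_r + Q_w C_w)/(Q_r + Q_w)
= (34.7×4.86 + 1.14×253)/(34.7 + 1.14) = 457.1/35.84 = 12.75 mg/L.

12.8 mg/L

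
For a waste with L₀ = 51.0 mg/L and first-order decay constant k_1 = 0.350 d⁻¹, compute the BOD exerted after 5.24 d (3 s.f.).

y ≈ 42.9 mg/L

y_t = L₀(1 − e^(−k_1 t)) = 51.0 × (1 − e^(−0.350×5.24))
= 51.0 × (1 − 0.1598) = 51.0 × 0.8402 = 42.85 mg/L.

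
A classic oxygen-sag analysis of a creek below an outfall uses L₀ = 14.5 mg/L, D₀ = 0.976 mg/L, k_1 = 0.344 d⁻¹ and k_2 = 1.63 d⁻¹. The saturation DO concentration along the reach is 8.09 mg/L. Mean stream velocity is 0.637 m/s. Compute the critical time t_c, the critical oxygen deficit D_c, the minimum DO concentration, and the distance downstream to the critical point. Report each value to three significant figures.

t_c ≈ 0.984 d; D_c ≈ 2.18 mg/L; min DO ≈ 5.91 mg/L; x_c ≈ 54.2 km

At the critical point dD/dt = 0, so k_1 L₀ e^(−k_1 t) = k_2 D. Substituting D(t) from the Streeter–Phelps equation and solving for t gives
t_c = ln[(k_2/k_1)(1 − D₀(k_2−k_1)/(k_1 L₀))] / (k_2−k_1).
Here k_2−k_1 = 1.286 d⁻¹ and 1 − D₀(k_2−k_1)/(k_1 L₀) = 1 − 0.976×1.286/(0.344×14.5) = 0.7484, so
t_c = ln(4.738 × 0.7484) / 1.286 = 1.266 / 1.286 = 0.9843 d.
L(t_c) = L₀ e^(−k_1 t_c) = 14.5 × 0.7128 = 10.34 mg/L, and at the critical point k_2 D_c = k_1 L, so D_c = (0.344/1.63) × 10.34 = 2.181 mg/L.
Minimum DO = C_s − D_c = 8.09 − 2.181 = 5.909 mg/L.
x_c = v t_c = 0.637 m/s × 0.9843 d × 86400 s/d = 54170 m ≈ 54.2 km.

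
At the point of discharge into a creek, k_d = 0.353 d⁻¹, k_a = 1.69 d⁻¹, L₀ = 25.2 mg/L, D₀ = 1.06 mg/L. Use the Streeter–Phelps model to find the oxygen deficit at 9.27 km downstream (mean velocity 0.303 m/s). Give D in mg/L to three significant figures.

D ≈ 2.80 mg/L

Travel time t = x/v = 9.27 km / (0.303 m/s) = 9270 m / 0.303 m/s = 30590 s = 0.3541 d.
k_d L₀/(k_a−k_d) = 0.353×25.2/(1.69−0.353) = 8.896/1.337 = 6.653 mg/L.
e^(−k_d t) = e^(−0.353×0.3541) = 0.8825; e^(−k_a t) = e^(−1.69×0.3541) = 0.5497.
D = 6.653 × (0.8825 − 0.5497) + 1.06 × 0.5497 = 2.214 + 0.5827 = 2.797 mg/L.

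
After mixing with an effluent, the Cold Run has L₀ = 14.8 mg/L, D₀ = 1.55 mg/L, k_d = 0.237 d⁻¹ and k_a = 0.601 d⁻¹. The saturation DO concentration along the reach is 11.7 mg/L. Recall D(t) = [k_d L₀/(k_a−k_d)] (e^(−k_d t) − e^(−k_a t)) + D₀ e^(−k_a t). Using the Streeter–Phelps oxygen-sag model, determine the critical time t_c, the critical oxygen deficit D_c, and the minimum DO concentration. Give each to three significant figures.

t_c = [1/(k_a−k_d)] ln[(k_a/k_d)(1 − D₀(k_a−k_d)/(k_d L₀))]
= [1/(0.601−0.237)] ln[(0.601/0.237)(1 − 1.55×0.3640/(0.237×14.8))]
= (1/0.3640) ln[2.536 × 0.8391] = 2.747 × ln(2.128) = 2.747 × 0.7552 = 2.075 d.
L(t_c) = L₀ e^(−k_d t_c) = 14.8 × 0.6116 = 9.052 mg/L, and at the critical point k_a D_c = k_d L, so D_c = (0.237/0.601) × 9.052 = 3.569 mg/L.
Minimum DO = C_s − D_c = 11.7 − 3.569 = 8.131 mg/L.

t_c ≈ 2.07 d; D_c ≈ 3.57 mg/L; min DO ≈ 8.13 mg/L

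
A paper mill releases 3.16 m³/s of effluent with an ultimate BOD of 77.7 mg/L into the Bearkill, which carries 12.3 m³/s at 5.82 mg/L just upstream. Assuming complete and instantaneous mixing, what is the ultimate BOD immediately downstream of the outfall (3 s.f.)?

Flow-weighted mixing: C = (Q_r C_r + Q_w C_w)/(Q_r + Q_w)
= (12.3×5.82 + 3.16×77.7)/(12.3 + 3.16) = 317.1/15.46 = 20.51 mg/L.

20.5 mg/L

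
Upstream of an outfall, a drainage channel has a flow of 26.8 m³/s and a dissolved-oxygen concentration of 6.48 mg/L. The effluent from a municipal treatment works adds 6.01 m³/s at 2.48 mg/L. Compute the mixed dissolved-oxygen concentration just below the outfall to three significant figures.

Flow-weighted mixing: C = (Q_r C_r + Q_w C_w)/(Q_r + Q_w)
= (26.8×6.48 + 6.01×2.48)/(26.8 + 6.01) = 188.6/32.81 = 5.747 mg/L.

5.75 mg/L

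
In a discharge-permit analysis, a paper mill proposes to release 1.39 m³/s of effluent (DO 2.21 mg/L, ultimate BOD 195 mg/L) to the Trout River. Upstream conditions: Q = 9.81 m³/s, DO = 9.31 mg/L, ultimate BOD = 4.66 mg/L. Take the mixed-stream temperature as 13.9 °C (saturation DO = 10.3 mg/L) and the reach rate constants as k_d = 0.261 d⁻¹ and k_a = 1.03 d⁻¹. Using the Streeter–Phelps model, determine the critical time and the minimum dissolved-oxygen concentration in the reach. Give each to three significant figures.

t_c ≈ 1.50 d; minimum DO ≈ 5.46 mg/L

Mixed DO = (9.81×9.31 + 1.39×2.21)/(9.81+1.39) = 94.40/11.20 = 8.429 mg/L.
Mixed L₀ = (9.81×4.66 + 1.39×195)/(11.20) = 316.8/11.20 = 28.28 mg/L.
Initial deficit D₀ = C_s − DO₀ = 10.3 − 8.429 = 1.871 mg/L.
t_c = (1/0.7690) ln[(1.03/0.261)(1 − 1.871×0.7690/(0.261×28.28))] = 1.300 × ln(3.177) = 1.503 d.
D_c = (0.261/1.03) × 28.28 × e^(−0.261×1.503) = 0.2534 × 28.28 × 0.6755 = 4.841 mg/L.
Minimum DO = 10.3 − 4.841 = 5.459 mg/L.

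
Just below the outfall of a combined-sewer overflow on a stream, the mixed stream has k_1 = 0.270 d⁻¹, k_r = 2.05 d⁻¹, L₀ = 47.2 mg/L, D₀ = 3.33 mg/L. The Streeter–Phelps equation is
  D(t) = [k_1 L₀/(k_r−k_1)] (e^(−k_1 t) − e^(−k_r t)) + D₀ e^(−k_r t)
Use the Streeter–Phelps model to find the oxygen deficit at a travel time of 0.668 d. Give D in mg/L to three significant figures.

k_1 L₀/(k_r−k_1) = 0.270×47.2/(2.05−0.270) = 12.74/1.780 = 7.160 mg/L.
e^(−k_1 t) = e^(−0.270×0.6680) = 0.8350; e^(−k_r t) = e^(−2.05×0.6680) = 0.2543.
D = 7.160 × (0.8350 − 0.2543) + 3.33 × 0.2543 = 4.158 + 0.8467 = 5.004 mg/L.

D ≈ 5.00 mg/L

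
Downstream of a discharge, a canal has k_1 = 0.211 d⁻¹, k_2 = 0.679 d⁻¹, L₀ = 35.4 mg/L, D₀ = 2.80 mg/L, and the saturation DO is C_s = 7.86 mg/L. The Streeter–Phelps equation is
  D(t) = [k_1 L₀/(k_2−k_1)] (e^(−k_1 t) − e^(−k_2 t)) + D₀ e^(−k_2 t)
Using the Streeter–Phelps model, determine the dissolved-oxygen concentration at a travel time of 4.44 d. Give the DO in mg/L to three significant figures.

DO ≈ 2.25 mg/L

k_1 L₀/(k_2−k_1) = 0.211×35.4/(0.679−0.211) = 7.469/0.4680 = 15.96 mg/L.
e^(−k_1 t) = e^(−0.211×4.440) = 0.3919; e^(−k_2 t) = e^(−0.679×4.440) = 0.04906.
D = 15.96 × (0.3919 − 0.04906) + 2.80 × 0.04906 = 5.471 + 0.1374 = 5.609 mg/L.
DO = C_s − D = 7.86 − 5.609 = 2.251 mg/L.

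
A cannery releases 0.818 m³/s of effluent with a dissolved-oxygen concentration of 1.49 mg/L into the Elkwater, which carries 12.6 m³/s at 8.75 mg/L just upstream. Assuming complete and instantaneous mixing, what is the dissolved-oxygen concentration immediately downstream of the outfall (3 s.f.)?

8.31 mg/L

Flow-weighted mixing: C = (Q_r C_r + Q_w C_w)/(Q_r + Q_w)
= (12.6×8.75 + 0.818×1.49)/(12.6 + 0.818) = 111.5/13.42 = 8.307 mg/L.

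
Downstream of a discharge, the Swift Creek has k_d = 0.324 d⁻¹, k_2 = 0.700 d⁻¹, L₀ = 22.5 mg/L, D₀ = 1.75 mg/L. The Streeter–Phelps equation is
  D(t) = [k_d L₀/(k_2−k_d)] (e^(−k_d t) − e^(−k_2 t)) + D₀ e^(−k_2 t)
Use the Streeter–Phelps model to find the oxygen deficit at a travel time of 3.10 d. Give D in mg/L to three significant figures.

k_d L₀/(k_2−k_d) = 0.324×22.5/(0.700−0.324) = 7.290/0.3760 = 19.39 mg/L.
e^(−k_d t) = e^(−0.324×3.100) = 0.3663; e^(−k_2 t) = e^(−0.700×3.100) = 0.1142.
D = 19.39 × (0.3663 − 0.1142) + 1.75 × 0.1142 = 4.888 + 0.1998 = 5.087 mg/L.

D ≈ 5.09 mg/L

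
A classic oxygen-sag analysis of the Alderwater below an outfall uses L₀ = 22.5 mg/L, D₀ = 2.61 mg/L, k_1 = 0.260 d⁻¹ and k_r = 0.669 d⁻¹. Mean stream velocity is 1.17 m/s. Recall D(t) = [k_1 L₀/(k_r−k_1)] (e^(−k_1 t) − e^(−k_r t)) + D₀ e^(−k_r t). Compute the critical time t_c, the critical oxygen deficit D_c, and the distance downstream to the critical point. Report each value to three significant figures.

With k_r/k_1 = 2.573 and 1 − D₀(k_r−k_1)/(k_1 L₀) = 0.8175,
t_c = ln(2.573 × 0.8175) / (0.669 − 0.260) = ln(2.104) / 0.4090 = 0.7436/0.4090 = 1.818 d.
L(t_c) = L₀ e^(−k_1 t_c) = 22.5 × 0.6233 = 14.02 mg/L, and at the critical point k_r D_c = k_1 L, so D_c = (0.260/0.669) × 14.02 = 5.450 mg/L.
x_c = v t_c = 1.17 m/s × 1.818 d × 86400 s/d = 183800 m ≈ 184 km.

t_c ≈ 1.82 d; D_c ≈ 5.45 mg/L; x_c ≈ 184 km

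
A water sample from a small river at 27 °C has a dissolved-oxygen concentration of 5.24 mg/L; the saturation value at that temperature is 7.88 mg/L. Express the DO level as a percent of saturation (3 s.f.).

% saturation = C/C_s × 100 = 5.24/7.88 × 100 = 66.5 %.

66.5 % saturation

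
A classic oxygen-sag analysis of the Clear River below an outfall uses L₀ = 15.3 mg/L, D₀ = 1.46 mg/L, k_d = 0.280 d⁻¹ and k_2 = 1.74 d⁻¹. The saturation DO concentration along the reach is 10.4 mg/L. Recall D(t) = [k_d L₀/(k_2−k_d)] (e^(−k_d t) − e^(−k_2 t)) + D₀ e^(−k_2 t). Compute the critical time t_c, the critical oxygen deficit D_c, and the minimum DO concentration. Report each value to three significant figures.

t_c ≈ 0.780 d; D_c ≈ 1.98 mg/L; min DO ≈ 8.42 mg/L

At the critical point dD/dt = 0, so k_d L₀ e^(−k_d t) = k_2 D. Substituting D(t) from the Streeter–Phelps equation and solving for t gives
t_c = ln[(k_2/k_d)(1 − D₀(k_2−k_d)/(k_d L₀))] / (k_2−k_d).
Here k_2−k_d = 1.460 d⁻¹ and 1 − D₀(k_2−k_d)/(k_d L₀) = 1 − 1.46×1.460/(0.280×15.3) = 0.5024, so
t_c = ln(6.214 × 0.5024) / 1.460 = 1.139 / 1.460 = 0.7798 d.
D_c = (k_d/k_2) L₀ e^(−k_d t_c) = (0.280/1.74) × 15.3 × e^(−0.280×0.7798) = 0.1609 × 15.3 × 0.8038 = 1.979 mg/L.
Minimum DO = C_s − D_c = 10.4 − 1.979 = 8.421 mg/L.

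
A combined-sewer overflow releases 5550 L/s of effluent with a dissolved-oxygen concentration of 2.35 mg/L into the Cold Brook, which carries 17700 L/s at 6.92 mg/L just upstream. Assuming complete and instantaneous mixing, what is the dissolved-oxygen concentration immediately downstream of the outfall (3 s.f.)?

Flow-weighted mixing: C = (Q_r C_r + Q_w C_w)/(Q_r + Q_w)
= (17700×6.92 + 5550×2.35)/(17700 + 5550) = 135500/23250 = 5.829 mg/L.

5.83 mg/L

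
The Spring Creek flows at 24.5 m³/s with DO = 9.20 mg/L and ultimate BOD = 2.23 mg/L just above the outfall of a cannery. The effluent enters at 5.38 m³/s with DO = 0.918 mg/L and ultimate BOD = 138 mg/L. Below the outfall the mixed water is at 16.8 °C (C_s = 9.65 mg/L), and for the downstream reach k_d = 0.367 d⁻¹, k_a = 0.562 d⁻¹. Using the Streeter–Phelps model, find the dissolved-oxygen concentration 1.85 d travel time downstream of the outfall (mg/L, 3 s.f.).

DO ≈ 1.25 mg/L

Mixed DO = (24.5×9.20 + 5.38×0.918)/(24.5+5.38) = 230.3/29.88 = 7.709 mg/L.
Mixed L₀ = (24.5×2.23 + 5.38×138)/(29.88) = 797.1/29.88 = 26.68 mg/L.
Initial deficit D₀ = C_s − DO₀ = 9.65 − 7.709 = 1.941 mg/L.
D(1.85) = [0.367×26.68/(0.562−0.367)](e^(−0.367×1.85) − e^(−0.562×1.85)) + 1.941 e^(−0.562×1.85)
= 50.21 × (0.5071 − 0.3536) + 1.941 × 0.3536 = 8.397 mg/L.
DO = 9.65 − 8.397 = 1.253 mg/L.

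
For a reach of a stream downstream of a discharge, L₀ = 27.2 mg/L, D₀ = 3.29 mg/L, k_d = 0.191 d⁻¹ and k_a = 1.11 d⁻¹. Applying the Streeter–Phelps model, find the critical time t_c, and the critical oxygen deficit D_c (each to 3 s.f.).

t_c ≈ 0.966 d; D_c ≈ 3.89 mg/L

At the critical point dD/dt = 0, so k_d L₀ e^(−k_d t) = k_a D. Substituting D(t) from the Streeter–Phelps equation and solving for t gives
t_c = ln[(k_a/k_d)(1 − D₀(k_a−k_d)/(k_d L₀))] / (k_a−k_d).
Here k_a−k_d = 0.9190 d⁻¹ and 1 − D₀(k_a−k_d)/(k_d L₀) = 1 − 3.29×0.9190/(0.191×27.2) = 0.4180, so
t_c = ln(5.812 × 0.4180) / 0.9190 = 0.8876 / 0.9190 = 0.9658 d.
L(t_c) = L₀ e^(−k_d t_c) = 27.2 × 0.8315 = 22.62 mg/L, and at the critical point k_a D_c = k_d L, so D_c = (0.191/1.11) × 22.62 = 3.892 mg/L.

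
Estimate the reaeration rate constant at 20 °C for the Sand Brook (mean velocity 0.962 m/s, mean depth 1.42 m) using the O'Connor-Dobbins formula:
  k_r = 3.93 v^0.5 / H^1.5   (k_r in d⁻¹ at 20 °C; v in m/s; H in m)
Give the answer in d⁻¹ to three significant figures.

k_r = 3.93 × 0.962^0.5 / 1.42^1.5 = 3.93 × 0.9808 / 1.692 = 2.278 d⁻¹.

k_r ≈ 2.28 d⁻¹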